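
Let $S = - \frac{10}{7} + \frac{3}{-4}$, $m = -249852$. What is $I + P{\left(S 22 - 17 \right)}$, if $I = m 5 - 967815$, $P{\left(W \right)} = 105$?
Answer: $-2216970$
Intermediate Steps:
$S = - \frac{61}{28}$ ($S = \left(-10\right) \frac{1}{7} + 3 \left(- \frac{1}{4}\right) = - \frac{10}{7} - \frac{3}{4} = - \frac{61}{28} \approx -2.1786$)
$I = -2217075$ ($I = \left(-249852\right) 5 - 967815 = -1249260 - 967815 = -2217075$)
$I + P{\left(S 22 - 17 \right)} = -2217075 + 105 = -2216970$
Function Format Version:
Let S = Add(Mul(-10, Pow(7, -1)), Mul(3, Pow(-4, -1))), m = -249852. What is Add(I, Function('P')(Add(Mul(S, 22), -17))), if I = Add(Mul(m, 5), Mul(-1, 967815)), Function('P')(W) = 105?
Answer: -2216970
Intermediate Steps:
S = Rational(-61, 28) (S = Add(Mul(-10, Rational(1, 7)), Mul(3, Rational(-1, 4))) = Add(Rational(-10, 7), Rational(-3, 4)) = Rational(-61, 28) ≈ -2.1786)
I = -2217075 (I = Add(Mul(-249852, 5), Mul(-1, 967815)) = Add(-1249260, -967815) = -2217075)
Add(I, Function('P')(Add(Mul(S, 22), -17))) = Add(-2217075, 105) = -2216970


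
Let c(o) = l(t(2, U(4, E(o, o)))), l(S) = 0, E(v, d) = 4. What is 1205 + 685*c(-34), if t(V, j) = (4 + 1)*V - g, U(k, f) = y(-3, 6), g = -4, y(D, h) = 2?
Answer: 1205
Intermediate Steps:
U(k, f) = 2
t(V, j) = 4 + 5*V (t(V, j) = (4 + 1)*V - 1*(-4) = 5*V + 4 = 4 + 5*V)
c(o) = 0
1205 + 685*c(-34) = 1205 + 685*0 = 1205 + 0 = 1205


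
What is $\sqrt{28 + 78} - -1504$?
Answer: $1504 + \sqrt{106} \approx 1514.3$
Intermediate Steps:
$\sqrt{28 + 78} - -1504 = \sqrt{106} + 1504 = 1504 + \sqrt{106}$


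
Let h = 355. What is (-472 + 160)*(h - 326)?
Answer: -9048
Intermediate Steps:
(-472 + 160)*(h - 326) = (-472 + 160)*(355 - 326) = -312*29 = -9048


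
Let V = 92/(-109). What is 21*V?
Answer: -1932/109 ≈ -17.725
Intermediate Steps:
V = -92/109 (V = 92*(-1/109) = -92/109 ≈ -0.84404)
21*V = 21*(-92/109) = -1932/109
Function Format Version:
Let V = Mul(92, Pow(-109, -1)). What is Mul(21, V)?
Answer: Rational(-1932, 109) ≈ -17.725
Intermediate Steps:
V = Rational(-92, 109) (V = Mul(92, Rational(-1, 109)) = Rational(-92, 109) ≈ -0.84404)
Mul(21, V) = Mul(21, Rational(-92, 109)) = Rational(-1932, 109)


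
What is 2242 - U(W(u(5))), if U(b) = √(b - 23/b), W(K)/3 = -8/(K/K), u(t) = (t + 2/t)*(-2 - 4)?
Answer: 2242 - I*√3318/12 ≈ 2242.0 - 4.8002*I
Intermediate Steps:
u(t) = -12/t - 6*t (u(t) = (t + 2/t)*(-6) = -12/t - 6*t)
W(K) = -24 (W(K) = 3*(-8/(K/K)) = 3*(-8/1) = 3*(-8*1) = 3*(-8) = -24)
2242 - U(W(u(5))) = 2242 - √(-24 - 23/(-24)) = 2242 - √(-24 - 23*(-1/24)) = 2242 - √(-24 + 23/24) = 2242 - √(-553/24) = 2242 - I*√3318/12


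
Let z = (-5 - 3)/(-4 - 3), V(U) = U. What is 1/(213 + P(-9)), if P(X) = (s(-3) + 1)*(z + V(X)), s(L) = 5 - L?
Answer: 7/996 ≈ 0.0070281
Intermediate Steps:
z = 8/7 (z = -8/(-7) = -8*(-⅐) = 8/7 ≈ 1.1429)
P(X) = 72/7 + 9*X (P(X) = ((5 - 1*(-3)) + 1)*(8/7 + X) = ((5 + 3) + 1)*(8/7 + X) = (8 + 1)*(8/7 + X) = 9*(8/7 + X) = 72/7 + 9*X)
1/(213 + P(-9)) = 1/(213 + (72/7 + 9*(-9))) = 1/(213 + (72/7 - 81)) = 1/(213 - 495/7) = 1/(996/7) = 7/996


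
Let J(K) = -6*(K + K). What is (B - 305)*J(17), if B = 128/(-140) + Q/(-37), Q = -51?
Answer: 80452296/1295 ≈ 62125.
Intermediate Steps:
J(K) = -12*K
B = 601/1295 (B = 128/(-140) - 51/(-37) = 128*(-1/140) - 51*(-1/37) = -32/35 + 51/37 = 601/1295 ≈ 0.46409)
(B - 305)*J(17) = (601/1295 - 305)*(-12*17) = -394374/1295*(-204) = 80452296/1295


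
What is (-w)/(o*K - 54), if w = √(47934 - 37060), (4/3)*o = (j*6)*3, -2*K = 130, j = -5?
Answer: -2*√10874/8667 ≈ -0.024063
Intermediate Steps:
K = -65 (K = -½*130 = -65)
o = -135/2 (o = 3*(-5*6*3)/4 = 3*(-30*3)/4 = (¾)*(-90) = -135/2 ≈ -67.500)
w = √10874 ≈ 104.28
(-w)/(o*K - 54) = (-√10874)/(-135/2*(-65) - 54) = (-√10874)/(8775/2 - 54) = (-√10874)/(8667/2) = -√10874*(2/8667) = -2*√10874/8667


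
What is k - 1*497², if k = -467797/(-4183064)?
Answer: -1033253987779/4183064 ≈ -2.4701e+5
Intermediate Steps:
k = 467797/4183064 (k = -467797*(-1/4183064) = 467797/4183064 ≈ 0.11183)
k - 1*497² = 467797/4183064 - 1*497² = 467797/4183064 - 1*247009 = 467797/4183064 - 247009 = -1033253987779/4183064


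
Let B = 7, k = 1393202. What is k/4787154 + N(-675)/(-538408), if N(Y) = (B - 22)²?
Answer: 374516996383/1288721005416 ≈ 0.29061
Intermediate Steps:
N(Y) = 225 (N(Y) = (7 - 22)² = (-15)² = 225)
k/4787154 + N(-675)/(-538408) = 1393202/4787154 + 225/(-538408) = 1393202*(1/4787154) + 225*(-1/538408) = 696601/2393577 - 225/538408 = 374516996383/1288721005416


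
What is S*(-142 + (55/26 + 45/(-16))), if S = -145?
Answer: 4303745/208 ≈ 20691.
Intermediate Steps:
S*(-142 + (55/26 + 45/(-16))) = -145*(-142 + (55/26 + 45/(-16))) = -145*(-142 + (55*(1/26) + 45*(-1/16))) = -145*(-142 + (55/26 - 45/16)) = -145*(-142 - 145/208) = -145*(-29681/208) = 4303745/208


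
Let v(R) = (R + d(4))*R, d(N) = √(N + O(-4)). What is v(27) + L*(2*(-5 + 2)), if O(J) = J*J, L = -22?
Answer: 861 + 54*√5 ≈ 981.75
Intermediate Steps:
O(J) = J²
d(N) = √(16 + N) (d(N) = √(N + (-4)²) = √(N + 16) = √(16 + N))
v(R) = R*(R + 2*√5) (v(R) = (R + √(16 + 4))*R = (R + √20)*R = (R + 2*√5)*R = R*(R + 2*√5))
v(27) + L*(2*(-5 + 2)) = 27*(27 + 2*√5) - 44*(-5 + 2) = (729 + 54*√5) - 44*(-3) = (729 + 54*√5) - 22*(-6) = (729 + 54*√5) + 132 = 861 + 54*√5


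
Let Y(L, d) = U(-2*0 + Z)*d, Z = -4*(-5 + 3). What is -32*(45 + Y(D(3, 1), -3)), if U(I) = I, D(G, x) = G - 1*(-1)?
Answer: -672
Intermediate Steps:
Z = 8 (Z = -4*(-2) = 8)
D(G, x) = 1 + G (D(G, x) = G + 1 = 1 + G)
Y(L, d) = 8*d (Y(L, d) = (-2*0 + 8)*d = (0 + 8)*d = 8*d)
-32*(45 + Y(D(3, 1), -3)) = -32*(45 + 8*(-3)) = -32*(45 - 24) = -32*21 = -672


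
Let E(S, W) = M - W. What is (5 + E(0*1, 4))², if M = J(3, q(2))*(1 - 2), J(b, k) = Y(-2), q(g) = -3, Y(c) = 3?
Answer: 4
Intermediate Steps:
J(b, k) = 3
M = -3 (M = 3*(1 - 2) = 3*(-1) = -3)
E(S, W) = -3 - W
(5 + E(0*1, 4))² = (5 + (-3 - 1*4))² = (5 + (-3 - 4))² = (5 - 7)² = (-2)² = 4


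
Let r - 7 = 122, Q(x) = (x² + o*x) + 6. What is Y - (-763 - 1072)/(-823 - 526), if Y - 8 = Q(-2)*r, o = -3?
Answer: 2793293/1349 ≈ 2070.6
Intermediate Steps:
Q(x) = 6 + x² - 3*x (Q(x) = (x² - 3*x) + 6 = 6 + x² - 3*x)
r = 129 (r = 7 + 122 = 129)
Y = 2072 (Y = 8 + (6 + (-2)² - 3*(-2))*129 = 8 + (6 + 4 + 6)*129 = 8 + 16*129 = 8 + 2064 = 2072)
Y - (-763 - 1072)/(-823 - 526) = 2072 - (-763 - 1072)/(-823 - 526) = 2072 - (-1835)/(-1349) = 2072 - (-1835)*(-1)/1349 = 2072 - 1*1835/1349 = 2072 - 1835/1349 = 2793293/1349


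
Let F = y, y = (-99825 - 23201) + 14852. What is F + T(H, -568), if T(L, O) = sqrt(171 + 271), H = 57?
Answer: -108174 + sqrt(442) ≈ -1.0815e+5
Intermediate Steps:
y = -108174 (y = -123026 + 14852 = -108174)
F = -108174
T(L, O) = sqrt(442)
F + T(H, -568) = -108174 + sqrt(442)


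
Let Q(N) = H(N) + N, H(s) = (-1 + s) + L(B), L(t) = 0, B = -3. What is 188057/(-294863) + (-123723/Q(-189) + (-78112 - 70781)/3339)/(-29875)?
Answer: -96198678919451/148635503767695 ≈ -0.64721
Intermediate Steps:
H(s) = -1 + s (H(s) = (-1 + s) + 0 = -1 + s)
Q(N) = -1 + 2*N (Q(N) = (-1 + N) + N = -1 + 2*N)
188057/(-294863) + (-123723/Q(-189) + (-78112 - 70781)/3339)/(-29875) = 188057/(-294863) + (-123723/(-1 + 2*(-189)) + (-78112 - 70781)/3339)/(-29875) = 188057*(-1/294863) + (-123723/(-1 - 378) - 148893*1/3339)*(-1/29875) = -188057/294863 + (-123723/(-379) - 49631/1113)*(-1/29875) = -188057/294863 + (-123723*(-1/379) - 49631/1113)*(-1/29875) = -188057/294863 + (123723/379 - 49631/1113)*(-1/29875) = -188057/294863 + (118893550/421827)*(-1/29875) = -188057/294863 - 4755742/504083265 = -96198678919451/148635503767695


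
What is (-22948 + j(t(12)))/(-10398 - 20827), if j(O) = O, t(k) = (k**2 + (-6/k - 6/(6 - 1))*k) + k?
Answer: 114062/156125 ≈ 0.73058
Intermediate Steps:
t(k) = k + k**2 + k*(-6/5 - 6/k) (t(k) = (k**2 + (-6/k - 6/5)*k) + k = (k**2 + (-6/5 - 6/k)*k) + k = (k**2 + k*(-6/5 - 6/k)) + k = k + k**2 + k*(-6/5 - 6/k))
(-22948 + j(t(12)))/(-10398 - 20827) = (-22948 + (-6 + 12**2 - 1/5*12))/(-10398 - 20827) = (-22948 + (-6 + 144 - 12/5))/(-31225) = (-22948 + 678/5)*(-1/31225) = -114062/5*(-1/31225) = 114062/156125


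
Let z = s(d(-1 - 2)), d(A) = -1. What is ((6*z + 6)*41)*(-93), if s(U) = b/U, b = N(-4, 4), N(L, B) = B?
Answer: 68634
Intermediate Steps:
b = 4
s(U) = 4/U
z = -4 (z = 4/(-1) = 4*(-1) = -4)
((6*z + 6)*41)*(-93) = ((6*(-4) + 6)*41)*(-93) = ((-24 + 6)*41)*(-93) = -18*41*(-93) = -738*(-93) = 68634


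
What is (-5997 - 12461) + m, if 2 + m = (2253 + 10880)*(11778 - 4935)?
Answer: 89850659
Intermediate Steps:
m = 89869117 (m = -2 + (2253 + 10880)*(11778 - 4935) = -2 + 13133*6843 = -2 + 89869119 = 89869117)
(-5997 - 12461) + m = (-5997 - 12461) + 89869117 = -18458 + 89869117 = 89850659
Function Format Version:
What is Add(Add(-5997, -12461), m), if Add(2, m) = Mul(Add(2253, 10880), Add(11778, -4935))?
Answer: 89850659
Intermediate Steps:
m = 89869117 (m = Add(-2, Mul(Add(2253, 10880), Add(11778, -4935))) = Add(-2, Mul(13133, 6843)) = Add(-2, 89869119) = 89869117)
Add(Add(-5997, -12461), m) = Add(Add(-5997, -12461), 89869117) = Add(-18458, 89869117) = 89850659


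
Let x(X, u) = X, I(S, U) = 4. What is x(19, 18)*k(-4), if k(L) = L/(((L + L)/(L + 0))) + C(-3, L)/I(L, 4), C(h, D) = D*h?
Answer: 19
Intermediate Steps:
k(L) = -L/4 (k(L) = L/(((L + L)/(L + 0))) + (L*(-3))/4 = L/(((2*L)/L)) - 3*L*(¼) = L/2 - 3*L/4 = -L/4)
x(19, 18)*k(-4) = 19*(-¼*(-4)) = 19*1 = 19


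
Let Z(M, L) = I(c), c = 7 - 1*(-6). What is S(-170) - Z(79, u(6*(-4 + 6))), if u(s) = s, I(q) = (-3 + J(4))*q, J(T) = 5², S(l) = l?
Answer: -456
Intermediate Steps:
c = 13 (c = 7 + 6 = 13)
J(T) = 25
I(q) = 22*q (I(q) = (-3 + 25)*q = 22*q)
Z(M, L) = 286 (Z(M, L) = 22*13 = 286)
S(-170) - Z(79, u(6*(-4 + 6))) = -170 - 1*286 = -170 - 286 = -456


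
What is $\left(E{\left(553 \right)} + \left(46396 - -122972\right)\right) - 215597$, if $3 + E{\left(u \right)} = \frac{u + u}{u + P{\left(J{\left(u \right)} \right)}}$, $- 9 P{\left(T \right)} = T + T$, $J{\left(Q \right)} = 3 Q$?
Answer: $-46226$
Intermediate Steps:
$P{\left(T \right)} = - \frac{2 T}{9}$ ($P{\left(T \right)} = - \frac{T + T}{9} = - \frac{2 T}{9}$)
$E{\left(u \right)} = 3$ ($E{\left(u \right)} = -3 + \frac{u + u}{u - \frac{2 \cdot 3 u}{9}} = -3 + \frac{2 u}{u - \frac{2 u}{3}} = -3 + \frac{2 u}{\frac{1}{3} u} = -3 + 2 u \frac{3}{u} = -3 + 6 = 3$)
$\left(E{\left(553 \right)} + \left(46396 - -122972\right)\right) - 215597 = \left(3 + \left(46396 - -122972\right)\right) - 215597 = \left(3 + \left(46396 + 122972\right)\right) - 215597 = \left(3 + 169368\right) - 215597 = 169371 - 215597 = -46226$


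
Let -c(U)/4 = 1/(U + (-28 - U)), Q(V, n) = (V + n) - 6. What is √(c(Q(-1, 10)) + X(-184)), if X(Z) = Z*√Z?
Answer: √(7 - 18032*I*√46)/7 ≈ 35.327 - 35.325*I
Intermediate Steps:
Q(V, n) = -6 + V + n
c(U) = ⅐ (c(U) = -4/(U + (-28 - U)) = -4/(-28) = -4*(-1/28) = ⅐)
X(Z) = Z^(3/2)
√(c(Q(-1, 10)) + X(-184)) = √(⅐ + (-184)^(3/2)) = √(⅐ - 368*I*√46)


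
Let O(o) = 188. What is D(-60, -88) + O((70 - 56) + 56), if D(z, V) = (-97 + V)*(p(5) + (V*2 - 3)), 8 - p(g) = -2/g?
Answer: 31749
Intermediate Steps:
p(g) = 8 + 2/g (p(g) = 8 - (-2)/g = 8 + 2/g)
D(z, V) = (-97 + V)*(27/5 + 2*V) (D(z, V) = (-97 + V)*((8 + 2/5) + (V*2 - 3)) = (-97 + V)*((8 + 2*(⅕)) + (2*V - 3)) = (-97 + V)*((8 + ⅖) + (-3 + 2*V)) = (-97 + V)*(42/5 + (-3 + 2*V)) = (-97 + V)*(27/5 + 2*V))
D(-60, -88) + O((70 - 56) + 56) = (-2619/5 + 2*(-88)² - 943/5*(-88)) + 188 = (-2619/5 + 2*7744 + 82984/5) + 188 = (-2619/5 + 15488 + 82984/5) + 188 = 31561 + 188 = 31749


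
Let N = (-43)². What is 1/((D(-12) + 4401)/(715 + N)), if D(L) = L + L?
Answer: 2564/4377 ≈ 0.58579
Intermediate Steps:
D(L) = 2*L
N = 1849
1/((D(-12) + 4401)/(715 + N)) = 1/((2*(-12) + 4401)/(715 + 1849)) = 1/((-24 + 4401)/2564) = 1/(4377*(1/2564)) = 1/(4377/2564) = 2564/4377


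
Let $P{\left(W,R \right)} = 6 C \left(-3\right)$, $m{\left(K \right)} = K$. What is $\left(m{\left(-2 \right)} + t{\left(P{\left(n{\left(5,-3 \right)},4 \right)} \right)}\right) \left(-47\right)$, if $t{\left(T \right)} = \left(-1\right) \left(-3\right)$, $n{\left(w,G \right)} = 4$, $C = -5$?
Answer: $-47$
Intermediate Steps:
$P{\left(W,R \right)} = 90$ ($P{\left(W,R \right)} = 6 \left(-5\right) \left(-3\right) = \left(-30\right) \left(-3\right) = 90$)
$t{\left(T \right)} = 3$
$\left(m{\left(-2 \right)} + t{\left(P{\left(n{\left(5,-3 \right)},4 \right)} \right)}\right) \left(-47\right) = \left(-2 + 3\right) \left(-47\right) = 1 \left(-47\right) = -47$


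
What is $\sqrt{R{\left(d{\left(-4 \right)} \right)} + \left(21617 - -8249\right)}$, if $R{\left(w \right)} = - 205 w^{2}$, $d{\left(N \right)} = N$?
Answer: $3 \sqrt{2954} \approx 163.05$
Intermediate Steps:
$\sqrt{R{\left(d{\left(-4 \right)} \right)} + \left(21617 - -8249\right)} = \sqrt{- 205 \left(-4\right)^{2} + \left(21617 - -8249\right)} = \sqrt{\left(-205\right) 16 + \left(21617 + 8249\right)} = \sqrt{-3280 + 29866} = \sqrt{26586} = 3 \sqrt{2954}$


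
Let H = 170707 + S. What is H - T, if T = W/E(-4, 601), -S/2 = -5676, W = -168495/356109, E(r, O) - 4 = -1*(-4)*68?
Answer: 5964622111817/32762028 ≈ 1.8206e+5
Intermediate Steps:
E(r, O) = 276 (E(r, O) = 4 - 1*(-4)*68 = 4 + 4*68 = 4 + 272 = 276)
W = -56165/118703 (W = -168495*1/356109 = -56165/118703 ≈ -0.47316)
S = 11352 (S = -2*(-5676) = 11352)
H = 182059 (H = 170707 + 11352 = 182059)
T = -56165/32762028 (T = -56165/118703/276 = -56165/118703*1/276 = -56165/32762028 ≈ -0.0017143)
H - T = 182059 - 1*(-56165/32762028) = 182059 + 56165/32762028 = 5964622111817/32762028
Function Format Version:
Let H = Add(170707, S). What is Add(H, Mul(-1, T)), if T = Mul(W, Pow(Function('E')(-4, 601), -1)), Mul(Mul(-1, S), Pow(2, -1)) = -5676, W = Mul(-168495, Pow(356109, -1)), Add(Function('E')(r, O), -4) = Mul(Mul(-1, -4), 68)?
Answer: Rational(5964622111817, 32762028) ≈ 1.8206e+5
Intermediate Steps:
Function('E')(r, O) = 276 (Function('E')(r, O) = Add(4, Mul(Mul(-1, -4), 68)) = Add(4, Mul(4, 68)) = Add(4, 272) = 276)
W = Rational(-56165, 118703) (W = Mul(-168495, Rational(1, 356109)) = Rational(-56165, 118703) ≈ -0.47316)
S = 11352 (S = Mul(-2, -5676) = 11352)
H = 182059 (H = Add(170707, 11352) = 182059)
T = Rational(-56165, 32762028) (T = Mul(Rational(-56165, 118703), Pow(276, -1)) = Mul(Rational(-56165, 118703), Rational(1, 276)) = Rational(-56165, 32762028) ≈ -0.0017143)
Add(H, Mul(-1, T)) = Add(182059, Mul(-1, Rational(-56165, 32762028))) = Add(182059, Rational(56165, 32762028)) = Rational(5964622111817, 32762028)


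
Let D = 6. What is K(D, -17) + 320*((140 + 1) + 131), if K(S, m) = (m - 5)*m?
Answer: 87414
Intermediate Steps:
K(S, m) = m*(-5 + m) (K(S, m) = (-5 + m)*m = m*(-5 + m))
K(D, -17) + 320*((140 + 1) + 131) = -17*(-5 - 17) + 320*((140 + 1) + 131) = -17*(-22) + 320*(141 + 131) = 374 + 320*272 = 374 + 87040 = 87414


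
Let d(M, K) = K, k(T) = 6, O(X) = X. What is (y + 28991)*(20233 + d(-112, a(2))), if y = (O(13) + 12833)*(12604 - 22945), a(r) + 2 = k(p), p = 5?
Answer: -2687706224315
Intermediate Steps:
a(r) = 4 (a(r) = -2 + 6 = 4)
y = -132840486 (y = (13 + 12833)*(12604 - 22945) = 12846*(-10341) = -132840486)
(y + 28991)*(20233 + d(-112, a(2))) = (-132840486 + 28991)*(20233 + 4) = -132811495*20237 = -2687706224315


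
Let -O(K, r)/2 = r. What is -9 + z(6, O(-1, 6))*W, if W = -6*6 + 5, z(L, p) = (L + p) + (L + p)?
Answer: 363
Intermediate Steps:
O(K, r) = -2*r
z(L, p) = 2*L + 2*p
W = -31 (W = -36 + 5 = -31)
-9 + z(6, O(-1, 6))*W = -9 + (2*6 + 2*(-2*6))*(-31) = -9 + (12 + 2*(-12))*(-31) = -9 + (12 - 24)*(-31) = -9 - 12*(-31) = -9 + 372 = 363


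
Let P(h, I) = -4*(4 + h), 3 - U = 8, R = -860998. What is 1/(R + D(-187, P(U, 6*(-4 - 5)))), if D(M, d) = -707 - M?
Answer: -1/861518 ≈ -1.1607e-6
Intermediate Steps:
U = -5 (U = 3 - 1*8 = 3 - 8 = -5)
P(h, I) = -16 - 4*h
1/(R + D(-187, P(U, 6*(-4 - 5)))) = 1/(-860998 + (-707 - 1*(-187))) = 1/(-860998 + (-707 + 187)) = 1/(-860998 - 520) = 1/(-861518) = -1/861518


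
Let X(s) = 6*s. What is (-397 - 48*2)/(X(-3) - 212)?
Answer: 493/230 ≈ 2.1435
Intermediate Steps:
(-397 - 48*2)/(X(-3) - 212) = (-397 - 48*2)/(6*(-3) - 212) = (-397 - 96)/(-18 - 212) = -493/(-230) = -493*(-1/230) = 493/230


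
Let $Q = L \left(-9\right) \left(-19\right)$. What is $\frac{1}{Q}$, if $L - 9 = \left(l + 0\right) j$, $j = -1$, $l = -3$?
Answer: $\frac{1}{2052} \approx 0.00048733$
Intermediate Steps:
$L = 12$ ($L = 9 + \left(-3 + 0\right) \left(-1\right) = 9 - -3 = 9 + 3 = 12$)
$Q = 2052$ ($Q = 12 \left(-9\right) \left(-19\right) = \left(-108\right) \left(-19\right) = 2052$)
$\frac{1}{Q} = \frac{1}{2052}$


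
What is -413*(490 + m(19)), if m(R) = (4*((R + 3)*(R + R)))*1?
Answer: -1583442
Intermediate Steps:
m(R) = 8*R*(3 + R) (m(R) = (4*((3 + R)*(2*R)))*1 = (4*(2*R*(3 + R)))*1 = (8*R*(3 + R))*1 = 8*R*(3 + R))
-413*(490 + m(19)) = -413*(490 + 8*19*(3 + 19)) = -413*(490 + 8*19*22) = -413*(490 + 3344) = -413*3834 = -1583442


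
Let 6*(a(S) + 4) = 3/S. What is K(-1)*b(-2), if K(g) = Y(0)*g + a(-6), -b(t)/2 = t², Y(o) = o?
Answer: 98/3 ≈ 32.667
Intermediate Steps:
b(t) = -2*t²
a(S) = -4 + 1/(2*S) (a(S) = -4 + (3/S)/6 = -4 + 1/(2*S))
K(g) = -49/12 (K(g) = 0*g + (-4 + (½)/(-6)) = 0 + (-4 + (½)*(-⅙)) = 0 + (-4 - 1/12) = 0 - 49/12 = -49/12)
K(-1)*b(-2) = -(-49)*(-2)²/6 = -(-49)*4/6 = -49/12*(-8) = 98/3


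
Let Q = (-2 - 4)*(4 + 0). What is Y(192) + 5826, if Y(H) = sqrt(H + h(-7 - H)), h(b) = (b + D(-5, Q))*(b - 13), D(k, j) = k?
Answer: 5826 + 4*sqrt(2715) ≈ 6034.4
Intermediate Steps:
Q = -24 (Q = -6*4 = -24)
h(b) = (-13 + b)*(-5 + b) (h(b) = (b - 5)*(b - 13) = (-5 + b)*(-13 + b) = (-13 + b)*(-5 + b))
Y(H) = sqrt(191 + (-7 - H)**2 + 19*H) (Y(H) = sqrt(H + (65 + (-7 - H)**2 - 18*(-7 - H))) = sqrt(H + (65 + (-7 - H)**2 + (126 + 18*H))) = sqrt(H + (191 + (-7 - H)**2 + 18*H)) = sqrt(191 + (-7 - H)**2 + 19*H))
Y(192) + 5826 = sqrt(240 + 192**2 + 33*192) + 5826 = sqrt(240 + 36864 + 6336) + 5826 = sqrt(43440) + 5826 = 4*sqrt(2715) + 5826 = 5826 + 4*sqrt(2715)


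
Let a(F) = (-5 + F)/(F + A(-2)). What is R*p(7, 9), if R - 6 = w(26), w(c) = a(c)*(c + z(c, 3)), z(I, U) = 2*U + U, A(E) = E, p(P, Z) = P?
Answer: 2051/8 ≈ 256.38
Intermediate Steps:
z(I, U) = 3*U
a(F) = (-5 + F)/(-2 + F) (a(F) = (-5 + F)/(F - 2) = (-5 + F)/(-2 + F))
w(c) = (-5 + c)*(9 + c)/(-2 + c) (w(c) = ((-5 + c)/(-2 + c))*(c + 3*3) = ((-5 + c)/(-2 + c))*(c + 9) = ((-5 + c)/(-2 + c))*(9 + c) = (-5 + c)*(9 + c)/(-2 + c))
R = 293/8 (R = 6 + (-5 + 26)*(9 + 26)/(-2 + 26) = 6 + 21*35/24 = 6 + (1/24)*21*35 = 6 + 245/8 = 293/8 ≈ 36.625)
R*p(7, 9) = (293/8)*7 = 2051/8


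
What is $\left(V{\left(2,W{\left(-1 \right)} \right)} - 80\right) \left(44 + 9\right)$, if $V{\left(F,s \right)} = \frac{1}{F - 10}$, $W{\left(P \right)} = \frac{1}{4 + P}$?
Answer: $- \frac{33973}{8} \approx -4246.6$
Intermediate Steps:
$V{\left(F,s \right)} = \frac{1}{-10 + F}$
$\left(V{\left(2,W{\left(-1 \right)} \right)} - 80\right) \left(44 + 9\right) = \left(\frac{1}{-10 + 2} - 80\right) \left(44 + 9\right) = \left(\frac{1}{-8} - 80\right) 53 = \left(- \frac{1}{8} - 80\right) 53 = \left(- \frac{641}{8}\right) 53 = - \frac{33973}{8}$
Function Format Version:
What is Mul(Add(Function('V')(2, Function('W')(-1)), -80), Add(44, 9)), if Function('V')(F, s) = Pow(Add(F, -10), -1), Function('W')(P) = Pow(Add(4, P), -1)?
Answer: Rational(-33973, 8) ≈ -4246.6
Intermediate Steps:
Function('V')(F, s) = Pow(Add(-10, F), -1)
Mul(Add(Function('V')(2, Function('W')(-1)), -80), Add(44, 9)) = Mul(Add(Pow(Add(-10, 2), -1), -80), Add(44, 9)) = Mul(Add(Pow(-8, -1), -80), 53) = Mul(Add(Rational(-1, 8), -80), 53) = Mul(Rational(-641, 8), 53) = Rational(-33973, 8)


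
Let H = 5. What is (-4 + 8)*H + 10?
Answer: 30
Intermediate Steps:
(-4 + 8)*H + 10 = (-4 + 8)*5 + 10 = 4*5 + 10 = 20 + 10 = 30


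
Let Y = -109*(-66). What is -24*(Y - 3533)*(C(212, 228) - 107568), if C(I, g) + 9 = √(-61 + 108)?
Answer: 9452145528 - 87864*√47 ≈ 9.4515e+9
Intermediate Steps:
C(I, g) = -9 + √47 (C(I, g) = -9 + √(-61 + 108) = -9 + √47)
Y = 7194
-24*(Y - 3533)*(C(212, 228) - 107568) = -24*(7194 - 3533)*((-9 + √47) - 107568) = -87864*(-107577 + √47) = -24*(-393839397 + 3661*√47) = 9452145528 - 87864*√47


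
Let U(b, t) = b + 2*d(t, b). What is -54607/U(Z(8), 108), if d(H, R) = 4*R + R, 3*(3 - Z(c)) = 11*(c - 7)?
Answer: 163821/22 ≈ 7446.4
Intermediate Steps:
Z(c) = 86/3 - 11*c/3 (Z(c) = 3 - 11*(c - 7)/3 = 3 - 11*(-7 + c)/3 = 3 - (-77 + 11*c)/3 = 3 + (77/3 - 11*c/3) = 86/3 - 11*c/3)
d(H, R) = 5*R
U(b, t) = 11*b (U(b, t) = b + 2*(5*b) = b + 10*b = 11*b)
-54607/U(Z(8), 108) = -54607*1/(11*(86/3 - 11/3*8)) = -54607*1/(11*(86/3 - 88/3)) = -54607/(11*(-2/3)) = -54607/(-22/3) = -54607*(-3/22) = 163821/22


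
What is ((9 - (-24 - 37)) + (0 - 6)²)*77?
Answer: 8162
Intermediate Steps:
((9 - (-24 - 37)) + (0 - 6)²)*77 = ((9 - 1*(-61)) + (-6)²)*77 = ((9 + 61) + 36)*77 = (70 + 36)*77 = 106*77 = 8162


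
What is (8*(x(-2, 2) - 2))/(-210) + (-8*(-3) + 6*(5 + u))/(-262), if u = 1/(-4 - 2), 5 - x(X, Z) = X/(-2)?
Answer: -7661/27510 ≈ -0.27848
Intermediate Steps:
x(X, Z) = 5 + X/2 (x(X, Z) = 5 - X/(-2) = 5 - X*(-1)/2 = 5 - (-1)*X/2 = 5 + X/2)
u = -⅙ (u = 1/(-6) = -⅙ ≈ -0.16667)
(8*(x(-2, 2) - 2))/(-210) + (-8*(-3) + 6*(5 + u))/(-262) = (8*((5 + (½)*(-2)) - 2))/(-210) + (-8*(-3) + 6*(5 - ⅙))/(-262) = (8*((5 - 1) - 2))*(-1/210) + (24 + 6*(29/6))*(-1/262) = (8*(4 - 2))*(-1/210) + (24 + 29)*(-1/262) = (8*2)*(-1/210) + 53*(-1/262) = 16*(-1/210) - 53/262 = -8/105 - 53/262 = -7661/27510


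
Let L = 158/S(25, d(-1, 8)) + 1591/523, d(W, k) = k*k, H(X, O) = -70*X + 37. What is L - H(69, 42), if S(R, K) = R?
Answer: 62790884/13075 ≈ 4802.4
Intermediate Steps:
H(X, O) = 37 - 70*X
d(W, k) = k²
L = 122409/13075 (L = 158/25 + 1591/523 = 122409/13075 ≈ 9.3621)
L - H(69, 42) = 122409/13075 - (37 - 70*69) = 122409/13075 - (37 - 4830) = 122409/13075 - 1*(-4793) = 122409/13075 + 4793 = 62790884/13075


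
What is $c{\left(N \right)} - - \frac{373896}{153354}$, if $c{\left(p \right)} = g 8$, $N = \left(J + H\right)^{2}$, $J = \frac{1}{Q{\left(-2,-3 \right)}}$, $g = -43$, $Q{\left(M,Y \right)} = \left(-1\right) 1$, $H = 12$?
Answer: $- \frac{8729980}{25559} \approx -341.56$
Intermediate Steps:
$Q{\left(M,Y \right)} = -1$
$J = -1$ ($J = \frac{1}{-1} = -1$)
$N = 121$ ($N = \left(-1 + 12\right)^{2} = 11^{2} = 121$)
$c{\left(p \right)} = -344$ ($c{\left(p \right)} = \left(-43\right) 8 = -344$)
$c{\left(N \right)} - - \frac{373896}{153354} = -344 - - \frac{373896}{153354} = -344 - \left(-373896\right) \frac{1}{153354} = -344 - - \frac{62316}{25559} = -344 + \frac{62316}{25559} = - \frac{8729980}{25559}$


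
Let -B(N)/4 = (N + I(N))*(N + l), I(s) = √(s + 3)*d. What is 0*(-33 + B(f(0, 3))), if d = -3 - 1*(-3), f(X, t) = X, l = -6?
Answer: 0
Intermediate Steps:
d = 0 (d = -3 + 3 = 0)
I(s) = 0 (I(s) = √(s + 3)*0 = √(3 + s)*0 = 0)
B(N) = -4*N*(-6 + N) (B(N) = -4*(N + 0)*(N - 6) = -4*N*(-6 + N))
0*(-33 + B(f(0, 3))) = 0*(-33 + 4*0*(6 - 1*0)) = 0*(-33 + 4*0*(6 + 0)) = 0*(-33 + 4*0*6) = 0*(-33 + 0) = 0*(-33) = 0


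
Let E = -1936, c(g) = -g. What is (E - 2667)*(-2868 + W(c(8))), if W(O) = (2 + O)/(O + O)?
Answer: 105597423/8 ≈ 1.3200e+7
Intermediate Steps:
W(O) = (2 + O)/(2*O) (W(O) = (2 + O)/((2*O)) = (2 + O)*(1/(2*O)) = (2 + O)/(2*O))
(E - 2667)*(-2868 + W(c(8))) = (-1936 - 2667)*(-2868 + (2 - 1*8)/(2*((-1*8)))) = -4603*(-2868 + (1/2)*(2 - 8)/(-8)) = -4603*(-2868 + (1/2)*(-1/8)*(-6)) = -4603*(-2868 + 3/8) = -4603*(-22941/8) = 105597423/8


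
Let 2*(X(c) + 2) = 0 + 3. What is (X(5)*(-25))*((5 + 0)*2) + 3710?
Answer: 3835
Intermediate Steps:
X(c) = -½ (X(c) = -2 + (0 + 3)/2 = -2 + (½)*3 = -2 + 3/2 = -½)
(X(5)*(-25))*((5 + 0)*2) + 3710 = (-½*(-25))*((5 + 0)*2) + 3710 = 25*(5*2)/2 + 3710 = (25/2)*10 + 3710 = 125 + 3710 = 3835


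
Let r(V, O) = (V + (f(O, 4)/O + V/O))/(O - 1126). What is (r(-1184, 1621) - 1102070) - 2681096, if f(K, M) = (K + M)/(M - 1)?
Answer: -9106786207429/2407185 ≈ -3.7832e+6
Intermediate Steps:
f(K, M) = (K + M)/(-1 + M)
r(V, O) = (V + V/O + (4/3 + O/3)/O)/(-1126 + O) (r(V, O) = (V + (((O + 4)/(-1 + 4))/O + V/O))/(O - 1126) = (V + (((4 + O)/3)/O + V/O))/(-1126 + O) = (V + ((4/3 + O/3)/O + V/O))/(-1126 + O) = (V + (V/O + (4/3 + O/3)/O))/(-1126 + O) = (V + V/O + (4/3 + O/3)/O)/(-1126 + O))
(r(-1184, 1621) - 1102070) - 2681096 = ((4/3 - 1184 + (⅓)*1621 + 1621*(-1184))/(1621*(-1126 + 1621)) - 1102070) - 2681096 = ((1/1621)*(4/3 - 1184 + 1621/3 - 1919264)/495 - 1102070) - 2681096 = ((1/1621)*(1/495)*(-5759719/3) - 1102070) - 2681096 = (-5759719/2407185 - 1102070) - 2681096 = -2652892132669/2407185 - 2681096 = -9106786207429/2407185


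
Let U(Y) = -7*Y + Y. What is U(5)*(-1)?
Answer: 30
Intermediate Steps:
U(Y) = -6*Y
U(5)*(-1) = -6*5*(-1) = -30*(-1) = 30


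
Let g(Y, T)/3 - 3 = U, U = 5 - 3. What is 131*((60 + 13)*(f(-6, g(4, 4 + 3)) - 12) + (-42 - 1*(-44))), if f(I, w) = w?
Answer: 28951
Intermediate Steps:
U = 2
g(Y, T) = 15 (g(Y, T) = 9 + 3*2 = 9 + 6 = 15)
131*((60 + 13)*(f(-6, g(4, 4 + 3)) - 12) + (-42 - 1*(-44))) = 131*((60 + 13)*(15 - 12) + (-42 - 1*(-44))) = 131*(73*3 + (-42 + 44)) = 131*(219 + 2) = 131*221 = 28951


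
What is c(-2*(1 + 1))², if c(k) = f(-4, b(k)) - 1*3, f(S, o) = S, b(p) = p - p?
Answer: 49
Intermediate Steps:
b(p) = 0
c(k) = -7 (c(k) = -4 - 1*3 = -4 - 3 = -7)
c(-2*(1 + 1))² = (-7)² = 49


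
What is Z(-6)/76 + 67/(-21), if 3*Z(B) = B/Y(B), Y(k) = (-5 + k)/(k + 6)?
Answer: -67/21 ≈ -3.1905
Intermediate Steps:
Y(k) = (-5 + k)/(6 + k)
Z(B) = B*(6 + B)/(3*(-5 + B)) (Z(B) = (B/(((-5 + B)/(6 + B))))/3 = (B*((6 + B)/(-5 + B)))/3 = (B*(6 + B)/(-5 + B))/3 = B*(6 + B)/(3*(-5 + B)))
Z(-6)/76 + 67/(-21) = ((⅓)*(-6)*(6 - 6)/(-5 - 6))/76 + 67/(-21) = ((⅓)*(-6)*0/(-11))*(1/76) + 67*(-1/21) = ((⅓)*(-6)*(-1/11)*0)*(1/76) - 67/21 = 0*(1/76) - 67/21 = 0 - 67/21 = -67/21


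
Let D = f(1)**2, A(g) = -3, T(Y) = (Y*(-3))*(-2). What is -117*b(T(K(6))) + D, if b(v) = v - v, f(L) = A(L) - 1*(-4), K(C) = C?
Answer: 1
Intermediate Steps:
T(Y) = 6*Y (T(Y) = -3*Y*(-2) = 6*Y)
f(L) = 1 (f(L) = -3 - 1*(-4) = -3 + 4 = 1)
b(v) = 0
D = 1 (D = 1**2 = 1)
-117*b(T(K(6))) + D = -117*0 + 1 = 0 + 1 = 1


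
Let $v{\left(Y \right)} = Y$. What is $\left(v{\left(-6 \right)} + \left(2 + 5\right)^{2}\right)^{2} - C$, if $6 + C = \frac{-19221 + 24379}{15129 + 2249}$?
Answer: $\frac{16115516}{8689} \approx 1854.7$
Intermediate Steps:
$C = - \frac{49555}{8689}$ ($C = -6 + \frac{-19221 + 24379}{15129 + 2249} = -6 + \frac{5158}{17378} = -6 + 5158 \cdot \frac{1}{17378} = -6 + \frac{2579}{8689} = - \frac{49555}{8689} \approx -5.7032$)
$\left(v{\left(-6 \right)} + \left(2 + 5\right)^{2}\right)^{2} - C = \left(-6 + \left(2 + 5\right)^{2}\right)^{2} - - \frac{49555}{8689} = \left(-6 + 7^{2}\right)^{2} + \frac{49555}{8689} = \left(-6 + 49\right)^{2} + \frac{49555}{8689} = 43^{2} + \frac{49555}{8689} = 1849 + \frac{49555}{8689} = \frac{16115516}{8689}$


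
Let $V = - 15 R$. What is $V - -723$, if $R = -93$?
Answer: $2118$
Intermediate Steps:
$V = 1395$ ($V = \left(-15\right) \left(-93\right) = 1395$)
$V - -723 = 1395 - -723 = 1395 + 723 = 2118$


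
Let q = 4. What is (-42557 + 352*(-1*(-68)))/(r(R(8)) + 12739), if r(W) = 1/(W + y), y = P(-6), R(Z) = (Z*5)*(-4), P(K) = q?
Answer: -2904876/1987283 ≈ -1.4617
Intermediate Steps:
P(K) = 4
R(Z) = -20*Z (R(Z) = (5*Z)*(-4) = -20*Z)
y = 4
r(W) = 1/(4 + W) (r(W) = 1/(W + 4) = 1/(4 + W))
(-42557 + 352*(-1*(-68)))/(r(R(8)) + 12739) = (-42557 + 352*(-1*(-68)))/(1/(4 - 20*8) + 12739) = (-42557 + 352*68)/(1/(4 - 160) + 12739) = (-42557 + 23936)/(1/(-156) + 12739) = -18621/(-1/156 + 12739) = -18621/1987283/156 = -18621*156/1987283 = -2904876/1987283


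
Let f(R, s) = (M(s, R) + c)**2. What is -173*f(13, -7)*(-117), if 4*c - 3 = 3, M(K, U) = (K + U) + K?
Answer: 20241/4 ≈ 5060.3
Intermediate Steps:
M(K, U) = U + 2*K
c = 3/2 (c = 3/4 + (1/4)*3 = 3/4 + 3/4 = 3/2 ≈ 1.5000)
f(R, s) = (3/2 + R + 2*s)**2 (f(R, s) = ((R + 2*s) + 3/2)**2 = (3/2 + R + 2*s)**2)
-173*f(13, -7)*(-117) = -173*(3 + 2*13 + 4*(-7))**2/4*(-117) = -173*(3 + 26 - 28)**2/4*(-117) = -173*1**2/4*(-117) = -173/4*(-117) = 20241/4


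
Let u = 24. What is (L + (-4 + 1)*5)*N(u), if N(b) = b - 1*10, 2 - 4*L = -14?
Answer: -154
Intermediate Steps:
L = 4 (L = ½ - ¼*(-14) = ½ + 7/2 = 4)
N(b) = -10 + b (N(b) = b - 10 = -10 + b)
(L + (-4 + 1)*5)*N(u) = (4 + (-4 + 1)*5)*(-10 + 24) = (4 - 3*5)*14 = (4 - 15)*14 = -11*14 = -154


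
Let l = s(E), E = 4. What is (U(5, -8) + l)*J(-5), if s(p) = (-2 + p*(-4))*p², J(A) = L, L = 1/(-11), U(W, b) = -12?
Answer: 300/11 ≈ 27.273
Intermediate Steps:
L = -1/11 ≈ -0.090909
J(A) = -1/11
s(p) = p²*(-2 - 4*p) (s(p) = (-2 - 4*p)*p² = p²*(-2 - 4*p))
l = -288 (l = 4²*(-2 - 4*4) = 16*(-2 - 16) = 16*(-18) = -288)
(U(5, -8) + l)*J(-5) = (-12 - 288)*(-1/11) = -300*(-1/11) = 300/11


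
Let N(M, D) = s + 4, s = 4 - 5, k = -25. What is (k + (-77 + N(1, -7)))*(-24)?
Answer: 2376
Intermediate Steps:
s = -1
N(M, D) = 3 (N(M, D) = -1 + 4 = 3)
(k + (-77 + N(1, -7)))*(-24) = (-25 + (-77 + 3))*(-24) = (-25 - 74)*(-24) = -99*(-24) = 2376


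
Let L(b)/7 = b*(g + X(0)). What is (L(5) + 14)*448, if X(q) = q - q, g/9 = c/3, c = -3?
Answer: -134848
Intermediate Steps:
g = -9 (g = 9*(-3/3) = 9*(-3*⅓) = 9*(-1) = -9)
X(q) = 0
L(b) = -63*b (L(b) = 7*(b*(-9 + 0)) = 7*(b*(-9)) = 7*(-9*b) = -63*b)
(L(5) + 14)*448 = (-63*5 + 14)*448 = (-315 + 14)*448 = -301*448 = -134848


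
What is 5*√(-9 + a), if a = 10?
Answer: 5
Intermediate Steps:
5*√(-9 + a) = 5*√(-9 + 10) = 5*√1 = 5*1 = 5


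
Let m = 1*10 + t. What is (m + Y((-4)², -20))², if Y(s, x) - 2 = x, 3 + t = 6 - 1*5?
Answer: 100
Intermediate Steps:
t = -2 (t = -3 + (6 - 1*5) = -3 + (6 - 5) = -3 + 1 = -2)
Y(s, x) = 2 + x
m = 8 (m = 1*10 - 2 = 10 - 2 = 8)
(m + Y((-4)², -20))² = (8 + (2 - 20))² = (8 - 18)² = (-10)² = 100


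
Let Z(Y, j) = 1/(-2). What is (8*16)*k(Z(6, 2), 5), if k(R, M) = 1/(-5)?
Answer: -128/5 ≈ -25.600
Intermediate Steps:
Z(Y, j) = -½
k(R, M) = -⅕
(8*16)*k(Z(6, 2), 5) = (8*16)*(-⅕) = 128*(-⅕) = -128/5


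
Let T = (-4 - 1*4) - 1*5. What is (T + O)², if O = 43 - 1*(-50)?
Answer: 6400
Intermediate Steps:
O = 93 (O = 43 + 50 = 93)
T = -13 (T = (-4 - 4) - 5 = -8 - 5 = -13)
(T + O)² = (-13 + 93)² = 80² = 6400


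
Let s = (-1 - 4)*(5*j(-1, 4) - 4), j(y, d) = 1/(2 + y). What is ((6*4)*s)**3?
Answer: -1728000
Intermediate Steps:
s = -5 (s = (-1 - 4)*(5/(2 - 1) - 4) = -5*(5/1 - 4) = -5*(5*1 - 4) = -5*(5 - 4) = -5*1 = -5)
((6*4)*s)**3 = ((6*4)*(-5))**3 = (24*(-5))**3 = (-120)**3 = -1728000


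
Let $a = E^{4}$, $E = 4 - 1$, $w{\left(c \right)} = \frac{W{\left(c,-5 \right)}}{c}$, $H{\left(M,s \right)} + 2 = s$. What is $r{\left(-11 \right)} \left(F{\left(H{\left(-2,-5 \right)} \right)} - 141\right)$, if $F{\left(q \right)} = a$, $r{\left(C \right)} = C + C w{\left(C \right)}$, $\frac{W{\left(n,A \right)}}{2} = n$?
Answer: $1980$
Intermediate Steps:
$W{\left(n,A \right)} = 2 n$
$H{\left(M,s \right)} = -2 + s$
$w{\left(c \right)} = 2$ ($w{\left(c \right)} = \frac{2 c}{c} = 2$)
$r{\left(C \right)} = 3 C$ ($r{\left(C \right)} = C + C 2 = C + 2 C = 3 C$)
$E = 3$
$a = 81$ ($a = 3^{4} = 81$)
$F{\left(q \right)} = 81$
$r{\left(-11 \right)} \left(F{\left(H{\left(-2,-5 \right)} \right)} - 141\right) = 3 \left(-11\right) \left(81 - 141\right) = \left(-33\right) \left(-60\right) = 1980$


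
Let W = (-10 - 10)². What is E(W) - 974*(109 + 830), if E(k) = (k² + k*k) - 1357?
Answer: -595943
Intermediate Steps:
W = 400 (W = (-20)² = 400)
E(k) = -1357 + 2*k² (E(k) = (k² + k²) - 1357 = 2*k² - 1357 = -1357 + 2*k²)
E(W) - 974*(109 + 830) = (-1357 + 2*400²) - 974*(109 + 830) = (-1357 + 2*160000) - 974*939 = (-1357 + 320000) - 914586 = 318643 - 914586 = -595943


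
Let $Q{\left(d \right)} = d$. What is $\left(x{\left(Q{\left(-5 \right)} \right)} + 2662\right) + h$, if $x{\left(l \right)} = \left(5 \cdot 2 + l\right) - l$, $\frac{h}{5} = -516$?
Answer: $92$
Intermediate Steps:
$h = -2580$ ($h = 5 \left(-516\right) = -2580$)
$x{\left(l \right)} = 10$ ($x{\left(l \right)} = \left(10 + l\right) - l = 10$)
$\left(x{\left(Q{\left(-5 \right)} \right)} + 2662\right) + h = \left(10 + 2662\right) - 2580 = 2672 - 2580 = 92$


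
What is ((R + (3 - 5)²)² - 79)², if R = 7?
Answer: 1764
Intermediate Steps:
((R + (3 - 5)²)² - 79)² = ((7 + (3 - 5)²)² - 79)² = ((7 + (-2)²)² - 79)² = ((7 + 4)² - 79)² = (11² - 79)² = (121 - 79)² = 42² = 1764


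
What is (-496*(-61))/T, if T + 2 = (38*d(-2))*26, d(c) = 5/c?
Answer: -3782/309 ≈ -12.239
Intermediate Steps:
T = -2472 (T = -2 + (38*(5/(-2)))*26 = -2 + (38*(5*(-1/2)))*26 = -2 + (38*(-5/2))*26 = -2 - 95*26 = -2 - 2470 = -2472)
(-496*(-61))/T = -496*(-61)/(-2472) = 30256*(-1/2472) = -3782/309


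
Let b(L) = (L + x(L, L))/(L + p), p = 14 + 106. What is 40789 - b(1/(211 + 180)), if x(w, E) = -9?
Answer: 1913864187/46921 ≈ 40789.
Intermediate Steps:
p = 120
b(L) = (-9 + L)/(120 + L) (b(L) = (L - 9)/(L + 120) = (-9 + L)/(120 + L))
40789 - b(1/(211 + 180)) = 40789 - (-9 + 1/(211 + 180))/(120 + 1/(211 + 180)) = 40789 - (-9 + 1/391)/(120 + 1/391) = 40789 - (-3518)/(46921/391*391) = 40789 - 391*(-3518)/(46921*391) = 40789 - 1*(-3518/46921) = 40789 + 3518/46921 = 1913864187/46921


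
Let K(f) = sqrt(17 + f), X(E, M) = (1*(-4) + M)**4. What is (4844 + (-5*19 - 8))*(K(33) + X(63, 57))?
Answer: 37408770421 + 23705*sqrt(2) ≈ 3.7409e+10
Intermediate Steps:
X(E, M) = (-4 + M)**4
(4844 + (-5*19 - 8))*(K(33) + X(63, 57)) = (4844 + (-5*19 - 8))*(sqrt(17 + 33) + (-4 + 57)**4) = (4844 + (-95 - 8))*(sqrt(50) + 53**4) = (4844 - 103)*(5*sqrt(2) + 7890481) = 4741*(7890481 + 5*sqrt(2)) = 37408770421 + 23705*sqrt(2)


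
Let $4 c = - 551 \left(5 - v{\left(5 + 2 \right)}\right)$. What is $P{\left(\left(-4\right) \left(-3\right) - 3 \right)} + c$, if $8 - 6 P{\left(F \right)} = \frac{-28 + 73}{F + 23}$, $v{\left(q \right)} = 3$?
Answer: $- \frac{52685}{192} \approx -274.4$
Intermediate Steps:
$P{\left(F \right)} = \frac{4}{3} - \frac{15}{2 \left(23 + F\right)}$ ($P{\left(F \right)} = \frac{4}{3} - \frac{\left(-28 + 73\right) \frac{1}{F + 23}}{6} = \frac{4}{3} - \frac{45 \frac{1}{23 + F}}{6} = \frac{4}{3} - \frac{15}{2 \left(23 + F\right)}$)
$c = - \frac{551}{2}$ ($c = \frac{\left(-551\right) \left(5 - 3\right)}{4} = \frac{\left(-551\right) 2}{4} = \frac{1}{4} \left(-1102\right) = - \frac{551}{2} \approx -275.5$)
$P{\left(\left(-4\right) \left(-3\right) - 3 \right)} + c = \frac{139 + 8 \left(\left(-4\right) \left(-3\right) - 3\right)}{6 \left(23 - -9\right)} - \frac{551}{2} = \frac{139 + 8 \left(12 - 3\right)}{6 \left(23 + \left(12 - 3\right)\right)} - \frac{551}{2} = \frac{139 + 8 \cdot 9}{6 \left(23 + 9\right)} - \frac{551}{2} = \frac{139 + 72}{6 \cdot 32} - \frac{551}{2} = \frac{1}{6} \cdot \frac{1}{32} \cdot 211 - \frac{551}{2} = \frac{211}{192} - \frac{551}{2} = - \frac{52685}{192}$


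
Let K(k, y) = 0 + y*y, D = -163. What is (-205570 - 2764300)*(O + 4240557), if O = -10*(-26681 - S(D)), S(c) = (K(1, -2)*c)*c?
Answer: -16542553073490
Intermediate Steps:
K(k, y) = y² (K(k, y) = 0 + y² = y²)
S(c) = 4*c² (S(c) = ((-2)²*c)*c = (4*c)*c = 4*c²)
O = 1329570 (O = -10*(-26681 - 4*(-163)²) = -10*(-26681 - 4*26569) = -10*(-26681 - 1*106276) = -10*(-26681 - 106276) = -10*(-132957) = 1329570)
(-205570 - 2764300)*(O + 4240557) = (-205570 - 2764300)*(1329570 + 4240557) = -2969870*5570127 = -16542553073490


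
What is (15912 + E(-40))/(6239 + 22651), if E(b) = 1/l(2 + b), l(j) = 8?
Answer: 127297/231120 ≈ 0.55078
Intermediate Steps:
E(b) = ⅛ (E(b) = 1/8 = ⅛)
(15912 + E(-40))/(6239 + 22651) = (15912 + ⅛)/(6239 + 22651) = (127297/8)/28890 = (127297/8)*(1/28890) = 127297/231120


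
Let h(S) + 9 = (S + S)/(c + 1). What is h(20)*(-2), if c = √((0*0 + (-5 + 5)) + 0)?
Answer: -62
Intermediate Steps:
c = 0 (c = √((0 + 0) + 0) = √(0 + 0) = √0 = 0)
h(S) = -9 + 2*S (h(S) = -9 + (S + S)/(0 + 1) = -9 + (2*S)/1 = -9 + (2*S)*1 = -9 + 2*S)
h(20)*(-2) = (-9 + 2*20)*(-2) = (-9 + 40)*(-2) = 31*(-2) = -62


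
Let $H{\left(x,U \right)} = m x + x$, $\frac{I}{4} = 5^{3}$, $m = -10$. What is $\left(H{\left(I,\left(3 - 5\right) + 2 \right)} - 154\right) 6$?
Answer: $-27924$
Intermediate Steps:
$I = 500$ ($I = 4 \cdot 5^{3} = 4 \cdot 125 = 500$)
$H{\left(x,U \right)} = - 9 x$ ($H{\left(x,U \right)} = - 10 x + x = - 9 x$)
$\left(H{\left(I,\left(3 - 5\right) + 2 \right)} - 154\right) 6 = \left(\left(-9\right) 500 - 154\right) 6 = \left(-4500 - 154\right) 6 = \left(-4654\right) 6 = -27924$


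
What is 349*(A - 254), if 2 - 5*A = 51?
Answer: -460331/5 ≈ -92066.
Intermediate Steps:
A = -49/5 (A = ⅖ - ⅕*51 = ⅖ - 51/5 = -49/5 ≈ -9.8000)
349*(A - 254) = 349*(-49/5 - 254) = 349*(-1319/5) = -460331/5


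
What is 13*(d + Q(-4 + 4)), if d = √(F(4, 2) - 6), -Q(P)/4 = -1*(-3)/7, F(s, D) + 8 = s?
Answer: -156/7 + 13*I*√10 ≈ -22.286 + 41.11*I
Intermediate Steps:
F(s, D) = -8 + s
Q(P) = -12/7 (Q(P) = -4*(-1*(-3))/7 = -12/7)
d = I*√10 (d = √((-8 + 4) - 6) = √(-4 - 6) = √(-10) = I*√10 ≈ 3.1623*I)
13*(d + Q(-4 + 4)) = 13*(I*√10 - 12/7) = 13*(-12/7 + I*√10) = -156/7 + 13*I*√10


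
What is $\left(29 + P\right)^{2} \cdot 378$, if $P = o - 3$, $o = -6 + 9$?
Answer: $317898$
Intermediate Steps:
$o = 3$
$P = 0$ ($P = 3 - 3 = 0$)
$\left(29 + P\right)^{2} \cdot 378 = \left(29 + 0\right)^{2} \cdot 378 = 29^{2} \cdot 378 = 841 \cdot 378 = 317898$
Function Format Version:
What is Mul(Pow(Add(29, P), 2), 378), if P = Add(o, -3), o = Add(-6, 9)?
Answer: 317898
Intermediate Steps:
o = 3
P = 0 (P = Add(3, -3) = 0)
Mul(Pow(Add(29, P), 2), 378) = Mul(Pow(Add(29, 0), 2), 378) = Mul(Pow(29, 2), 378) = Mul(841, 378) = 317898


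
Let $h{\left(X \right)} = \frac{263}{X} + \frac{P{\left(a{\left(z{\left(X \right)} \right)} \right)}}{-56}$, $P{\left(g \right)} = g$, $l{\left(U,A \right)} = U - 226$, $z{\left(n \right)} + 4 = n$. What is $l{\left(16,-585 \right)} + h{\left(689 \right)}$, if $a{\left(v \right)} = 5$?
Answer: $- \frac{8091357}{38584} \approx -209.71$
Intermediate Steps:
$z{\left(n \right)} = -4 + n$
$l{\left(U,A \right)} = -226 + U$
$h{\left(X \right)} = - \frac{5}{56} + \frac{263}{X}$ ($h{\left(X \right)} = \frac{263}{X} + \frac{5}{-56} = \frac{263}{X} + 5 \left(- \frac{1}{56}\right) = \frac{263}{X} - \frac{5}{56} = - \frac{5}{56} + \frac{263}{X}$)
$l{\left(16,-585 \right)} + h{\left(689 \right)} = \left(-226 + 16\right) - \left(\frac{5}{56} - \frac{263}{689}\right) = -210 + \left(- \frac{5}{56} + 263 \cdot \frac{1}{689}\right) = -210 + \left(- \frac{5}{56} + \frac{263}{689}\right) = -210 + \frac{11283}{38584} = - \frac{8091357}{38584}$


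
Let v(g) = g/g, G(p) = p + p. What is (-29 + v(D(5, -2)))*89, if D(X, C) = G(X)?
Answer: -2492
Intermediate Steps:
G(p) = 2*p
D(X, C) = 2*X
v(g) = 1
(-29 + v(D(5, -2)))*89 = (-29 + 1)*89 = -28*89 = -2492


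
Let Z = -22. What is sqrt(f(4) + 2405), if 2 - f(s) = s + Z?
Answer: 5*sqrt(97) ≈ 49.244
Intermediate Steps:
f(s) = 24 - s (f(s) = 2 - (s - 22) = 2 - (-22 + s) = 2 + (22 - s) = 24 - s)
sqrt(f(4) + 2405) = sqrt((24 - 1*4) + 2405) = sqrt((24 - 4) + 2405) = sqrt(20 + 2405) = sqrt(2425) = 5*sqrt(97)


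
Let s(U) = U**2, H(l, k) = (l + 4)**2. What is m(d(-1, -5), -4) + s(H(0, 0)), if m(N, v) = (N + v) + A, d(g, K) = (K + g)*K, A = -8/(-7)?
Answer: 1982/7 ≈ 283.14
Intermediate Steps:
A = 8/7 (A = -8*(-1/7) = 8/7 ≈ 1.1429)
d(g, K) = K*(K + g)
m(N, v) = 8/7 + N + v (m(N, v) = (N + v) + 8/7 = 8/7 + N + v)
H(l, k) = (4 + l)**2
m(d(-1, -5), -4) + s(H(0, 0)) = (8/7 - 5*(-5 - 1) - 4) + ((4 + 0)**2)**2 = (8/7 - 5*(-6) - 4) + (4**2)**2 = (8/7 + 30 - 4) + 16**2 = 190/7 + 256 = 1982/7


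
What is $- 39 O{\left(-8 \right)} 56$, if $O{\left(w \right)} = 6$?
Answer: $-13104$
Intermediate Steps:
$- 39 O{\left(-8 \right)} 56 = \left(-39\right) 6 \cdot 56 = \left(-234\right) 56 = -13104$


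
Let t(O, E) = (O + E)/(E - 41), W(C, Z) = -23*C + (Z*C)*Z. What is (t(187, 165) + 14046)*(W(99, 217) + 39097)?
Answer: 2046319581334/31 ≈ 6.6010e+10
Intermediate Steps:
W(C, Z) = -23*C + C*Z² (W(C, Z) = -23*C + (C*Z)*Z = -23*C + C*Z²)
t(O, E) = (E + O)/(-41 + E)
(t(187, 165) + 14046)*(W(99, 217) + 39097) = ((165 + 187)/(-41 + 165) + 14046)*(99*(-23 + 217²) + 39097) = (352/124 + 14046)*(99*(-23 + 47089) + 39097) = ((1/124)*352 + 14046)*(99*47066 + 39097) = (88/31 + 14046)*(4659534 + 39097) = (435514/31)*4698631 = 2046319581334/31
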